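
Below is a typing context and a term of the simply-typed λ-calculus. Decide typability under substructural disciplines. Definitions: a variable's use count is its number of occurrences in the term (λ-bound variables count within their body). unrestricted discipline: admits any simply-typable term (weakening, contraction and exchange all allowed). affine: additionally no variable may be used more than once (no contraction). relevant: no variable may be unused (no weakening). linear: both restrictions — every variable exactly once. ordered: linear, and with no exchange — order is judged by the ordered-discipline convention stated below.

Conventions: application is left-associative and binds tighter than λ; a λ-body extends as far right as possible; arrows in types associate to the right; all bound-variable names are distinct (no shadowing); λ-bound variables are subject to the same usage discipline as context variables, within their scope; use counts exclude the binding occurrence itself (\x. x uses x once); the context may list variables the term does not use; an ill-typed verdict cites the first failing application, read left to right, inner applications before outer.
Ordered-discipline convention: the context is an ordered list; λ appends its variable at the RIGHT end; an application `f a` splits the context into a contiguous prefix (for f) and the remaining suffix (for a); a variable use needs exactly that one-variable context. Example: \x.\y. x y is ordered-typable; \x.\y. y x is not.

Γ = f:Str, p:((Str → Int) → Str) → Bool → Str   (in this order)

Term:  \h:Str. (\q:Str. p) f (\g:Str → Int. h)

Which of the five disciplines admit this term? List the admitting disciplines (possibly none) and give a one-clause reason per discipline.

admitted by: affine, unrestricted
use counts: f=1; p=1; h (bound)=1; q (bound)=0; g (bound)=0
use order (left to right): p, f, h
typing: well-typed at Str → Bool → Str
ordered: ✗, needs weakening: q, g unused
linear: ✗, needs weakening: q, g unused
affine: ✓, none of f, p, h, q, g used more than once
relevant: ✗, needs weakening: q, g unused
unrestricted: ✓, well-typed at Str → Bool → Str; no restrictions here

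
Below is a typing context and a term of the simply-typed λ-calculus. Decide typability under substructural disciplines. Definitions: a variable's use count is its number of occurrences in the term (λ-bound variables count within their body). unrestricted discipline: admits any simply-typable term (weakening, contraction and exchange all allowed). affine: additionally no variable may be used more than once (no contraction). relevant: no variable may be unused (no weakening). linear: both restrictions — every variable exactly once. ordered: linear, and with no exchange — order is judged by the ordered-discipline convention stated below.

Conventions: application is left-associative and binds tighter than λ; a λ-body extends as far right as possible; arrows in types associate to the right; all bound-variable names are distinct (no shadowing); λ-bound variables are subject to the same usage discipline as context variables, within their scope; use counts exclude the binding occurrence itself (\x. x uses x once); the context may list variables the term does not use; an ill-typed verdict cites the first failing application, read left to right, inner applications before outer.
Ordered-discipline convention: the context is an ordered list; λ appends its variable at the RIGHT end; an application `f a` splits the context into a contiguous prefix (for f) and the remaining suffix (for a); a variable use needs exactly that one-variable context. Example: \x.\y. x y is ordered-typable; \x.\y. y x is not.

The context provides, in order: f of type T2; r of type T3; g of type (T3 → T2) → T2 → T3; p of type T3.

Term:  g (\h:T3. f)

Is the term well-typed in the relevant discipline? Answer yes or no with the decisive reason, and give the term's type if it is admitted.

no — unused: r, p, h — weakening required
counts: f: 1×, r: 0×, g: 1×, p: 0×, h (λ-bound): 0×
order of uses: g, f
typing: the term checks, with type T2 → T3
across the five disciplines: ordered ✗; linear ✗; affine ✓; relevant ✗; unrestricted ✓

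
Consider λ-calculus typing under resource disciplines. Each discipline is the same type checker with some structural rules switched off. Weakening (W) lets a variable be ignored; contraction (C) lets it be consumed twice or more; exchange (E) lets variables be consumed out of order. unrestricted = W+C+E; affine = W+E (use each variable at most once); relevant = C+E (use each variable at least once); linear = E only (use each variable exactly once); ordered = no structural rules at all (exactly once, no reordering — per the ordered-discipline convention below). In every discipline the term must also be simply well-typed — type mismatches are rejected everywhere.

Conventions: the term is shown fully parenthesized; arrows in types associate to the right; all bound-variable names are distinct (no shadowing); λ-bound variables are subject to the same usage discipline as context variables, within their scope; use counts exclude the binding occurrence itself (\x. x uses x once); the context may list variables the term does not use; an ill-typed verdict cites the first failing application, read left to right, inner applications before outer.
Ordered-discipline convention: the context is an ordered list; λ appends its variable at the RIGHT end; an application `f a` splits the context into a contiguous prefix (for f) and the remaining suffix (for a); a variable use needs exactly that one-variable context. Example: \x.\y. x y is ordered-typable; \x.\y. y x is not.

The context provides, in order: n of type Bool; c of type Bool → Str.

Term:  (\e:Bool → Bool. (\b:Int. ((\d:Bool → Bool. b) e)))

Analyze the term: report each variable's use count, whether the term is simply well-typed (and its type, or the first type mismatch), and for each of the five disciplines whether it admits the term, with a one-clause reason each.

counts: n ×0, c ×0, e [bound] ×1, b [bound] ×1, d [bound] ×0
left-to-right use order: b, e
typing: well-typed at (Bool → Bool) → Int → Int
ordered ✗ (unused: n, c, d — weakening required)
linear ✗ (unused: n, c, d — weakening required)
affine ✓ (n, c, e, b, d: no repeats, contraction unneeded)
relevant ✗ (unused: n, c, d — weakening required)
unrestricted ✓ (simply typable at (Bool → Bool) → Int → Int; W, C, E all held)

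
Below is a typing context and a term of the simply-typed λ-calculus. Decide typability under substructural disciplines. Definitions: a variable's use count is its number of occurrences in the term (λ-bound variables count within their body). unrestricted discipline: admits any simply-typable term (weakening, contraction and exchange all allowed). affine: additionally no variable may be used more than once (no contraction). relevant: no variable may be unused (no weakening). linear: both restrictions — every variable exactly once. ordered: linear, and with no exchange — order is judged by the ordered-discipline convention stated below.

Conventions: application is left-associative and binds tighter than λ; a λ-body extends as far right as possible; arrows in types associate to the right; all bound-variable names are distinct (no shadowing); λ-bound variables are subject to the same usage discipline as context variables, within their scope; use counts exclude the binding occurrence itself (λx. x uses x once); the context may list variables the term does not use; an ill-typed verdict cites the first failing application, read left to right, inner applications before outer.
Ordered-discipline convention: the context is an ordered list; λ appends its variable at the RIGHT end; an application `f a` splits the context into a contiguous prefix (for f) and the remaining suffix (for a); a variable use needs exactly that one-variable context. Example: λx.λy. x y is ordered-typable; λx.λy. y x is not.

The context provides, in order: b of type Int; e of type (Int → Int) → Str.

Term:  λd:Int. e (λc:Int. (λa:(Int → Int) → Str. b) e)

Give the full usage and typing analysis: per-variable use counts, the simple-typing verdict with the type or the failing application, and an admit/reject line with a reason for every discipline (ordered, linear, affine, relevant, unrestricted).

variable uses: b ×1, e ×2, d [bound] ×0, c [bound] ×0, a [bound] ×0
left-to-right use order: e, b, e
typing: well-typed — term : Int → Str
ordered: ✗ — needs contraction — e ×2; d, c, a never used (weakening)
linear: ✗ — needs contraction — e ×2; d, c, a never used (weakening)
affine: ✗ — needs contraction — e ×2
relevant: ✗ — d, c, a never used (weakening)
unrestricted: ✓ — type-checks (Int → Str) and nothing is barred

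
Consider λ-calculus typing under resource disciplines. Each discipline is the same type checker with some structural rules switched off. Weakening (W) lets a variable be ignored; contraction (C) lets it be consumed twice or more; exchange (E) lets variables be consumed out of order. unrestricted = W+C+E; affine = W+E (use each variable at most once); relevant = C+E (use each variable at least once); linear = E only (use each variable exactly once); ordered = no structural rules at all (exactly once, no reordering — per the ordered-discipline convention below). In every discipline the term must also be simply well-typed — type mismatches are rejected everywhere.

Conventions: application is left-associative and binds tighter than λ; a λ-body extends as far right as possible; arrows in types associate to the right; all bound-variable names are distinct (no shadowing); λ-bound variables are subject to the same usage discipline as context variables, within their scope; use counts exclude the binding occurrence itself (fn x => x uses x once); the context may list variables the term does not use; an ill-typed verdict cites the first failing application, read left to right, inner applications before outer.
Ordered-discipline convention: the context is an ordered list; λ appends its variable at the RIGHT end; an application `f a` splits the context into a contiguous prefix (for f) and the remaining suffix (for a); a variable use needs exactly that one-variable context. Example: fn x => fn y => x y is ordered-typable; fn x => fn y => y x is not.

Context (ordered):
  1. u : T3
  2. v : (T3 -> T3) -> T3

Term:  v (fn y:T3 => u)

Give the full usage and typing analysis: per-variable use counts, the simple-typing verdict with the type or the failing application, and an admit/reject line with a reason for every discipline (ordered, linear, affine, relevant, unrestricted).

usage: u ×1; v ×1; y (λ-bound) ×0
uses in reading order: v, u
typing: well-typed at T3
ordered ✗ (y never used (weakening))
linear ✗ (y never used (weakening))
affine ✓ (at most one use each (u, v, y))
relevant ✗ (y never used (weakening))
unrestricted ✓ (simply typable at T3; W, C, E all held)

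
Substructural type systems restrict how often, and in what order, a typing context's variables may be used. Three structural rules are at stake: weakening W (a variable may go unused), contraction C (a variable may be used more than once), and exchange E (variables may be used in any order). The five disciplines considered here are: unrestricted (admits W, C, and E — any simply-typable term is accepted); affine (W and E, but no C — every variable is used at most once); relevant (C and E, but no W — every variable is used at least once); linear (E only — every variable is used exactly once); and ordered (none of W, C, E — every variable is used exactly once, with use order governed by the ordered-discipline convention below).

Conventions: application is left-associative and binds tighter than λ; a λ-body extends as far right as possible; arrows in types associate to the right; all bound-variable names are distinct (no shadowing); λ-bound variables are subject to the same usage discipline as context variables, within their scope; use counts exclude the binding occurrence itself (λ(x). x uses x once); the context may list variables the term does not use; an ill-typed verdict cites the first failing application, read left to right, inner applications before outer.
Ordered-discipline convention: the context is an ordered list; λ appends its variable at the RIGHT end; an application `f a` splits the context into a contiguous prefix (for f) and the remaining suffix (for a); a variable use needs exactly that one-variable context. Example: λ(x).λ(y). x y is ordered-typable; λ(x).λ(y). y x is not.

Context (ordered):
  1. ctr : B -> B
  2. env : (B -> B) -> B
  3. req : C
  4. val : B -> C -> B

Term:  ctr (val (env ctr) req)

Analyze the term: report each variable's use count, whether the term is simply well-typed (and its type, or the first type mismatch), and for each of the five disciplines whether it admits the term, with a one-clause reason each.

counts: ctr ×2; env ×1; req ×1; val ×1
uses in reading order: ctr, val, env, ctr, req
typing: well-typed at B
ordered: ✗, repeated use of ctr ×2
linear: ✗, repeated use of ctr ×2
affine: ✗, repeated use of ctr ×2
relevant: ✓, every one of ctr, env, req, val appears
unrestricted: ✓, well-typed at B; no restrictions here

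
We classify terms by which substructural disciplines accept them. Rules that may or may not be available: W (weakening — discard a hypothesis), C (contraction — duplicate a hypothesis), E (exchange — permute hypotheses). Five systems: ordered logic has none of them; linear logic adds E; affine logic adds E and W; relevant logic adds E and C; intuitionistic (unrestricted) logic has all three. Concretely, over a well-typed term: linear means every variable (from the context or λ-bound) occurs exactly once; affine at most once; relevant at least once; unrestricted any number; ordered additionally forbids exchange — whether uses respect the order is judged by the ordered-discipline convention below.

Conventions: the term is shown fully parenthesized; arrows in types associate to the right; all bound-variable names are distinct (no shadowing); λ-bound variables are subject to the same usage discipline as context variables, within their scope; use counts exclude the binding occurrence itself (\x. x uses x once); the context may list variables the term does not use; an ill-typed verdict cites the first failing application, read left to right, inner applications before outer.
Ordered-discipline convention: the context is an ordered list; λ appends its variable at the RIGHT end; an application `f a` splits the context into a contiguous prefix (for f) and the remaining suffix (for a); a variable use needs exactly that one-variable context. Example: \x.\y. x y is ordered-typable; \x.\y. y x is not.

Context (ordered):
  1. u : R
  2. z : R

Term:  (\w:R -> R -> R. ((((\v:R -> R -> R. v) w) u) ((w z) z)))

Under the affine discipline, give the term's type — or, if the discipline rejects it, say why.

not well-typed under affine — uses contraction: z ×2, w ×2
usage: u: 1×, z: 2×, w [bound]: 2×, v [bound]: 1×
uses in reading order: v, w, u, w, z, z
typing: ✓ — (R -> R -> R) -> R
all disciplines: ordered ✗ · linear ✗ · affine ✗ · relevant ✓ · unrestricted ✓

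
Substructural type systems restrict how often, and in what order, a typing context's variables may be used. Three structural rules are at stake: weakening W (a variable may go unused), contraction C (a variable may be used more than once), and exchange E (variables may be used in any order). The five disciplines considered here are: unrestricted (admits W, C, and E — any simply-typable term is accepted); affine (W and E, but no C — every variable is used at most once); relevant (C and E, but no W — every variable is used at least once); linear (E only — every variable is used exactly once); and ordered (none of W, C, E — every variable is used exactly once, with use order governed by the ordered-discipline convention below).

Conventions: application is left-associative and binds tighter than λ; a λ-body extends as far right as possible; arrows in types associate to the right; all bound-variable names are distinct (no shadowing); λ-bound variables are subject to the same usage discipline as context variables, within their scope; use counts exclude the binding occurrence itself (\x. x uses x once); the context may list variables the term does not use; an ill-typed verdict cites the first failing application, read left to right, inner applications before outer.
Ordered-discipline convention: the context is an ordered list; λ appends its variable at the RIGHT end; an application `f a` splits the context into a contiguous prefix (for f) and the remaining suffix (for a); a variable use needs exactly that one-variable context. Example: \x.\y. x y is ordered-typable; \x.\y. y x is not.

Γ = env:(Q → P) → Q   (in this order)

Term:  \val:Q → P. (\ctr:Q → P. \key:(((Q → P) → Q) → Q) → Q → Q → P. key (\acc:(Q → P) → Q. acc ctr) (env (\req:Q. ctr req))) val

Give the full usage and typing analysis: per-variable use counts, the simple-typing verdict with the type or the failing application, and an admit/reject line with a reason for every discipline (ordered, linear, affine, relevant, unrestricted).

use counts: env: 1×; val (bound): 1×; ctr (bound): 2×; key (bound): 1×; acc (bound): 1×; req (bound): 1×
uses in reading order: key, acc, ctr, env, ctr, req, val
typing: well-typed — term : (Q → P) → ((((Q → P) → Q) → Q) → Q → Q → P) → Q → P
ordered: ✗ — repeated use of ctr ×2
linear: ✗ — repeated use of ctr ×2
affine: ✗ — repeated use of ctr ×2
relevant: ✓ — at least one use each (env, val, ctr, key, acc, req)
unrestricted: ✓ — type-checks ((Q → P) → ((((Q → P) → Q) → Q) → Q → Q → P) → Q → P) and nothing is barred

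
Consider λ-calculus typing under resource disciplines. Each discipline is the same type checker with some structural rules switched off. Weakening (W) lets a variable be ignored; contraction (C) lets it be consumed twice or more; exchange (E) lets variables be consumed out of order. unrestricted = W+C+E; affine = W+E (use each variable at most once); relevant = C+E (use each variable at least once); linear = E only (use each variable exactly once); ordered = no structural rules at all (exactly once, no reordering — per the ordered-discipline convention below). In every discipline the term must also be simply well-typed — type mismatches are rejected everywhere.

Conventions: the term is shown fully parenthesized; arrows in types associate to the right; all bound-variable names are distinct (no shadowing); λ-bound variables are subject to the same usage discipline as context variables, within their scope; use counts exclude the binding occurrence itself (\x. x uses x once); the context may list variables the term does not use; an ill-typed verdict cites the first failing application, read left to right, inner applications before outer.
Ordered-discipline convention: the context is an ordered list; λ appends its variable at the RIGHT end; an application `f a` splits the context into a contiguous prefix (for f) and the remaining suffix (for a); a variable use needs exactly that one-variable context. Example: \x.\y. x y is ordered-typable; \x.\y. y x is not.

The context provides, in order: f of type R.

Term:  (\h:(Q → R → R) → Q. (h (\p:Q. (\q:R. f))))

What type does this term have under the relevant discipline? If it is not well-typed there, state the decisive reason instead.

not well-typed under relevant — unused: p, q — weakening required
variable uses: f=1, h (λ-bound)=1, p (λ-bound)=0, q (λ-bound)=0
uses in reading order: h, f
typing: well-typed at ((Q → R → R) → Q) → Q
per-discipline verdicts: ordered ✗ | linear ✗ | affine ✓ | relevant ✗ | unrestricted ✓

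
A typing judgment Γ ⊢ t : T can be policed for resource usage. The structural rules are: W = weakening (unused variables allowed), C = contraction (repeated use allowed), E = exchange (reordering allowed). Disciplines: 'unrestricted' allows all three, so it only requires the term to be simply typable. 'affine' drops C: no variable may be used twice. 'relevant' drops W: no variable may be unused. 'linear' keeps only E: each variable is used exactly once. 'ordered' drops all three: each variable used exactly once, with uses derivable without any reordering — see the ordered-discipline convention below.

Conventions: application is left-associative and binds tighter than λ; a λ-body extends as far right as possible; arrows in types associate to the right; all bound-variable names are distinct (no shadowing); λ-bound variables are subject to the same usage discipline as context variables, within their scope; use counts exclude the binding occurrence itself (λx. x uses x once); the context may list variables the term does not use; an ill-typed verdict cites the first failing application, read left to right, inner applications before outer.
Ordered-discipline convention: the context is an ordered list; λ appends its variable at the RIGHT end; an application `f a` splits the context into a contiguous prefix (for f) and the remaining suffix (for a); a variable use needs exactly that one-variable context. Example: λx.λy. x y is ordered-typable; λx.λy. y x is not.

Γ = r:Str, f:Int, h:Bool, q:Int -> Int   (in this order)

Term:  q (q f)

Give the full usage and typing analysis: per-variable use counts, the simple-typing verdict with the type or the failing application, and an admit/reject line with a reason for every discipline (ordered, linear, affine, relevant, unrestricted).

usage: r: 0; f: 1; h: 0; q: 2
uses in reading order: q, q, f
typing: well-typed at Int
ordered ✗ (uses contraction: q ×2; r, h left unused)
linear ✗ (uses contraction: q ×2; r, h left unused)
affine ✗ (uses contraction: q ×2)
relevant ✗ (r, h left unused)
unrestricted ✓ (typability at Int is all that's needed)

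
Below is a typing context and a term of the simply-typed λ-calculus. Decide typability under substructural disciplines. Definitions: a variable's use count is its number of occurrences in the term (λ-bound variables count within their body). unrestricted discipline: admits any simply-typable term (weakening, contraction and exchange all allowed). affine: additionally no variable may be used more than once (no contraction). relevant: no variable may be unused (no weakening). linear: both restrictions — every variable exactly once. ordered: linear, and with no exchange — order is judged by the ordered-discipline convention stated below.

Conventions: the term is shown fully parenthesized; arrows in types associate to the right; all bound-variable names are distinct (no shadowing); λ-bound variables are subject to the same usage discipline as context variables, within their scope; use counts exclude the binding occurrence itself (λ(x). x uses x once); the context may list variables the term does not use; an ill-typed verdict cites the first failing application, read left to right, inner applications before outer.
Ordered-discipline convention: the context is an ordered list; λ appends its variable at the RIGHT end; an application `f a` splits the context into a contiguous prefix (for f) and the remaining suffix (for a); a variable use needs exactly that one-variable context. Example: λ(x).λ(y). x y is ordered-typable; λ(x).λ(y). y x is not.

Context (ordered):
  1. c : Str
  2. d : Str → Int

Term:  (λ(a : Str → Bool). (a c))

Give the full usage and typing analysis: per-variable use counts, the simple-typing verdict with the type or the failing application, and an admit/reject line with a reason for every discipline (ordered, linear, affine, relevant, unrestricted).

usage: c ×1; d ×0; a (λ-bound) ×1
uses in reading order: a, c
typing: well-typed — term : (Str → Bool) → Bool
ordered ✗ (needs weakening: d unused)
linear ✗ (needs weakening: d unused)
affine ✓ (c, d, a: no repeats, contraction unneeded)
relevant ✗ (needs weakening: d unused)
unrestricted ✓ (type-checks ((Str → Bool) → Bool) and nothing is barred)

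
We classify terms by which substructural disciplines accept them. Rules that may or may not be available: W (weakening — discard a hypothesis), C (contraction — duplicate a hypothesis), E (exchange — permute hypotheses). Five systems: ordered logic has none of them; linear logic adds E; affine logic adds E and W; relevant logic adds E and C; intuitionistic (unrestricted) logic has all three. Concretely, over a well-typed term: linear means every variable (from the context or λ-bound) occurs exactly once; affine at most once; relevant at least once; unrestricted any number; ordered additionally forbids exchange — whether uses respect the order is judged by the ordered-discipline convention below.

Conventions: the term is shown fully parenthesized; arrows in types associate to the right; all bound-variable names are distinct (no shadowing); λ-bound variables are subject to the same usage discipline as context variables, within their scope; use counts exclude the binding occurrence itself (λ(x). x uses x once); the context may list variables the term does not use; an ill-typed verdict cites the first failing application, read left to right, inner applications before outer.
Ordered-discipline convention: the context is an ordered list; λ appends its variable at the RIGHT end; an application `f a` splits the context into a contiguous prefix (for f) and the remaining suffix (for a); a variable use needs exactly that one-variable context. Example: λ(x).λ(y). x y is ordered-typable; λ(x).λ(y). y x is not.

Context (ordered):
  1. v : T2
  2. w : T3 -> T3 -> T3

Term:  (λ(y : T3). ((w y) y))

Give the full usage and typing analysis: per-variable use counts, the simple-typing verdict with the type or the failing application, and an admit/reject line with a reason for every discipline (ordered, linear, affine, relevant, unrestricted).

counts: v: 0; w: 1; y (λ-bound): 2
order of uses: w, y, y
typing: ✓ — T3 -> T3
ordered: ✗, y ×2 used more than once (contraction); v never used (weakening)
linear: ✗, y ×2 used more than once (contraction); v never used (weakening)
affine: ✗, y ×2 used more than once (contraction)
relevant: ✗, v never used (weakening)
unrestricted: ✓, type-checks (T3 -> T3) and nothing is barred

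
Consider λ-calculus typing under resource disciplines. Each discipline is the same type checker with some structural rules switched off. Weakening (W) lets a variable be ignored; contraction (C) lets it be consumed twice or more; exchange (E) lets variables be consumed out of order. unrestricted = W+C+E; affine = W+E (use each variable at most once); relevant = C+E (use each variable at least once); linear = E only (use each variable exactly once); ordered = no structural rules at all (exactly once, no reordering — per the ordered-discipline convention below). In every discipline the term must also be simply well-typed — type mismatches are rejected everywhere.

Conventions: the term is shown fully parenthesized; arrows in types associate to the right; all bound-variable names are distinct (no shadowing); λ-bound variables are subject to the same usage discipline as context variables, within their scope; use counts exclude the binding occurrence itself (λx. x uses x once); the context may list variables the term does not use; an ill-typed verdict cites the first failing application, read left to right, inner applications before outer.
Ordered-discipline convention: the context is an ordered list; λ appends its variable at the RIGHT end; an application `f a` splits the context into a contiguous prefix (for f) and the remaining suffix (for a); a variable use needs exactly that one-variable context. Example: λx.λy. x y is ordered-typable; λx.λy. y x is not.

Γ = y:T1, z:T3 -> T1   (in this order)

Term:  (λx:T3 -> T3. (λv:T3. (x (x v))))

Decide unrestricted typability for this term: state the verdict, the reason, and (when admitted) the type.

yes — simply typable at (T3 -> T3) -> T3 -> T3; W, C, E all held; term : (T3 -> T3) -> T3 -> T3
counts: y=0, z=0, x (λ-bound)=2, v (λ-bound)=1
uses in reading order: x, x, v
typing: well-typed at (T3 -> T3) -> T3 -> T3
all disciplines: ordered ✗; linear ✗; affine ✗; relevant ✗; unrestricted ✓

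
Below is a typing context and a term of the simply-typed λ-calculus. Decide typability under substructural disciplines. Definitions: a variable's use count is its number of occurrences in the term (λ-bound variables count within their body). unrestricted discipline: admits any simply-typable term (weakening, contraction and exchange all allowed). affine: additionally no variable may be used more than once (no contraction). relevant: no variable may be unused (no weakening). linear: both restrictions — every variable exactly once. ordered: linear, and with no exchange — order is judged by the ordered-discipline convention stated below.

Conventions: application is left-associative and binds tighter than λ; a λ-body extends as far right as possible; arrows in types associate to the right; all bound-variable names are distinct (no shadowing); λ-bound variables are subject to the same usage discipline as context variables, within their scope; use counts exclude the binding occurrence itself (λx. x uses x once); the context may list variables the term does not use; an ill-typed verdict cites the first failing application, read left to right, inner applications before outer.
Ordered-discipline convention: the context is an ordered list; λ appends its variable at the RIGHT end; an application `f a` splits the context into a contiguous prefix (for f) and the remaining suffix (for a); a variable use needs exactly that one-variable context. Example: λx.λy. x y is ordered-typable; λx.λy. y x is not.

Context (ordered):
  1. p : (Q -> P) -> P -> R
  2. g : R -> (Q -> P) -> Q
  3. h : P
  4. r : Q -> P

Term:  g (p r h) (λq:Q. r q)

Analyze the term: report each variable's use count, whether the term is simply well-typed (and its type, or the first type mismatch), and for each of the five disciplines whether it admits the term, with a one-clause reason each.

usage: p ×1; g ×1; h ×1; r ×2; q (bound) ×1
order of uses: g, p, r, h, r, q
typing: ✓ — Q
ordered: ✗ — needs contraction — r ×2
linear: ✗ — needs contraction — r ×2
affine: ✗ — needs contraction — r ×2
relevant: ✓ — none of p, g, h, r, q goes unused
unrestricted: ✓ — well-typed at Q; no restrictions here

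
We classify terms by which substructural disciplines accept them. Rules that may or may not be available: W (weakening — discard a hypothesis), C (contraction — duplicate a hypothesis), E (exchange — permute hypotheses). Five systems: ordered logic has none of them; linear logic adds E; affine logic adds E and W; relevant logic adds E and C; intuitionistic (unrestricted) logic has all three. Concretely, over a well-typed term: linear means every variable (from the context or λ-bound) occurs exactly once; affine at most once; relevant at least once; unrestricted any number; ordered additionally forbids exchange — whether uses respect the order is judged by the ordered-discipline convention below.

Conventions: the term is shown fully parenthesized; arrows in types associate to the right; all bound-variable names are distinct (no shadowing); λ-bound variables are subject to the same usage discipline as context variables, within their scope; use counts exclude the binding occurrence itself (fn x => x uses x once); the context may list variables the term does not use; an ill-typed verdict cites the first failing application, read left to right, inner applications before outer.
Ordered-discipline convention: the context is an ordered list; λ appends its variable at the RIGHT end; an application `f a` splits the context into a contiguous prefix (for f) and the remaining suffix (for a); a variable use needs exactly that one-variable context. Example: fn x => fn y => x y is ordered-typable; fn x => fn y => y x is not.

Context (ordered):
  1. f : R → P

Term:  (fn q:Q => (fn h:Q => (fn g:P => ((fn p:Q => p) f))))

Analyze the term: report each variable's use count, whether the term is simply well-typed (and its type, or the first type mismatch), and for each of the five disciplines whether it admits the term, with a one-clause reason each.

counts: f: 1×, q [bound]: 0×, h [bound]: 0×, g [bound]: 0×, p [bound]: 1×
use order (left to right): p, f
typing: ill-typed: an application expects Q but receives R → P
ordered: ✗, fails simple typing
linear: ✗, a type mismatch blocks all five
affine: ✗, the type mismatch rejects it
relevant: ✗, not simply typable
unrestricted: ✗, fails simple typing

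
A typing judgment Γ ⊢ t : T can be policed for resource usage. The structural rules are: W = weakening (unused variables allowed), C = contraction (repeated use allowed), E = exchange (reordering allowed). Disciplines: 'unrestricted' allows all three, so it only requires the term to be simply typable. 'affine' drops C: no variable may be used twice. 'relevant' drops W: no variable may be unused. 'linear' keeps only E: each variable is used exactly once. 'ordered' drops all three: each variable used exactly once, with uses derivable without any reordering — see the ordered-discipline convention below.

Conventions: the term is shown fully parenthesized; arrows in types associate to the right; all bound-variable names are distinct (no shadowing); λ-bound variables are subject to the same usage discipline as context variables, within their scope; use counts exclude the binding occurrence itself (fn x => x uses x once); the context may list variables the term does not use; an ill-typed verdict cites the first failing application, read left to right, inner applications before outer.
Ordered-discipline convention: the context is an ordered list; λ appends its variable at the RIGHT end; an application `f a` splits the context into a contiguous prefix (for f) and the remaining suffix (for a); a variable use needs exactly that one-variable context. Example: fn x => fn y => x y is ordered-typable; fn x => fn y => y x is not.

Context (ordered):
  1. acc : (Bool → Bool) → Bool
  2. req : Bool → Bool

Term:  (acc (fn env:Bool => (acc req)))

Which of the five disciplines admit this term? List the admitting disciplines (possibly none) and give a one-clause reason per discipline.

admitted by: unrestricted
counts: acc: 2; req: 1; env [bound]: 0
use order (left to right): acc, acc, req
typing: well-typed at Bool
ordered: ✗ — repeated use of acc ×2; env left unused
linear: ✗ — repeated use of acc ×2; env left unused
affine: ✗ — repeated use of acc ×2
relevant: ✗ — env left unused
unrestricted: ✓ — typability at Bool is all that's needed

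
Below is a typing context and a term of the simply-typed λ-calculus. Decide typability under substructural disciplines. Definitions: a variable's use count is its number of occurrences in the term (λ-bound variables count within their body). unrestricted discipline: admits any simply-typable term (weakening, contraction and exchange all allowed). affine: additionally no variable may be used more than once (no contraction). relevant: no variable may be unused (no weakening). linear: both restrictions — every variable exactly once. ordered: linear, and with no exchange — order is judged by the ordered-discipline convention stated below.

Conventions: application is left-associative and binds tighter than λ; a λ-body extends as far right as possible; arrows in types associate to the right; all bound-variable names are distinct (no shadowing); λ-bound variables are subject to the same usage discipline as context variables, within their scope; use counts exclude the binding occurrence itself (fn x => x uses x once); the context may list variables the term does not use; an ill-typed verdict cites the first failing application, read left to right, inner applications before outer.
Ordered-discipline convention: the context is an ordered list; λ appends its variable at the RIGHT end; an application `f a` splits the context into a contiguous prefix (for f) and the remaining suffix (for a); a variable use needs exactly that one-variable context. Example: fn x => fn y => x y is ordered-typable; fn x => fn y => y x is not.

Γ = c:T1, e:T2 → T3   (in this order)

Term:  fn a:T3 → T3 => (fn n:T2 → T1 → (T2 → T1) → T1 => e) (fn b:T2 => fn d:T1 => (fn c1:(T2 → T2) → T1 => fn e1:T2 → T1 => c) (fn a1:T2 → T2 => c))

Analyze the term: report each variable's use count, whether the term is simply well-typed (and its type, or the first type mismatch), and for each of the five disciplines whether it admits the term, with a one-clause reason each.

variable uses: c ×2; e ×1; a (λ-bound) ×0; n (λ-bound) ×0; b (λ-bound) ×0; d (λ-bound) ×0; c1 (λ-bound) ×0; e1 (λ-bound) ×0; a1 (λ-bound) ×0
use order (left to right): e, c, c
typing: the term checks, with type (T3 → T3) → T2 → T3
ordered: ✗, uses contraction: c ×2; unused: a, n, b, d, c1, e1, a1 — weakening required
linear: ✗, uses contraction: c ×2; unused: a, n, b, d, c1, e1, a1 — weakening required
affine: ✗, uses contraction: c ×2
relevant: ✗, unused: a, n, b, d, c1, e1, a1 — weakening required
unrestricted: ✓, well-typed at (T3 → T3) → T2 → T3; no restrictions here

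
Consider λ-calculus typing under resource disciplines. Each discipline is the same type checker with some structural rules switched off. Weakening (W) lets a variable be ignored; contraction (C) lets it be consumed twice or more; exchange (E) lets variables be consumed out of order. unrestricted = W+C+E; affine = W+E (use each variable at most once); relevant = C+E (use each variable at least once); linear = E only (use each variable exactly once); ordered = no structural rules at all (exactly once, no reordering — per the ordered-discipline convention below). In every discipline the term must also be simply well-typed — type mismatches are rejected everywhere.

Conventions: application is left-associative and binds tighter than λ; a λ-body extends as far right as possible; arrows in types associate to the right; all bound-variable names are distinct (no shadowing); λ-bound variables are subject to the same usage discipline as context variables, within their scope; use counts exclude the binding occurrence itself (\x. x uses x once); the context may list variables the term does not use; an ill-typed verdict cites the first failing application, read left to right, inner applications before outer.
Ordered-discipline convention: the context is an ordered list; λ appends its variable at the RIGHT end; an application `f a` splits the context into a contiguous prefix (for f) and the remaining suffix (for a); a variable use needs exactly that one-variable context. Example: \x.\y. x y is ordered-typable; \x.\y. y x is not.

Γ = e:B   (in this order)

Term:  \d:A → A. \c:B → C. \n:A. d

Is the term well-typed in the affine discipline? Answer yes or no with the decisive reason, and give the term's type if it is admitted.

yes — none of e, d, c, n used more than once; term : (A → A) → (B → C) → A → A → A
usage: e ×0, d (bound) ×1, c (bound) ×0, n (bound) ×0
uses in reading order: d
typing: well-typed — term : (A → A) → (B → C) → A → A → A
all disciplines: ordered ✗; linear ✗; affine ✓; relevant ✗; unrestricted ✓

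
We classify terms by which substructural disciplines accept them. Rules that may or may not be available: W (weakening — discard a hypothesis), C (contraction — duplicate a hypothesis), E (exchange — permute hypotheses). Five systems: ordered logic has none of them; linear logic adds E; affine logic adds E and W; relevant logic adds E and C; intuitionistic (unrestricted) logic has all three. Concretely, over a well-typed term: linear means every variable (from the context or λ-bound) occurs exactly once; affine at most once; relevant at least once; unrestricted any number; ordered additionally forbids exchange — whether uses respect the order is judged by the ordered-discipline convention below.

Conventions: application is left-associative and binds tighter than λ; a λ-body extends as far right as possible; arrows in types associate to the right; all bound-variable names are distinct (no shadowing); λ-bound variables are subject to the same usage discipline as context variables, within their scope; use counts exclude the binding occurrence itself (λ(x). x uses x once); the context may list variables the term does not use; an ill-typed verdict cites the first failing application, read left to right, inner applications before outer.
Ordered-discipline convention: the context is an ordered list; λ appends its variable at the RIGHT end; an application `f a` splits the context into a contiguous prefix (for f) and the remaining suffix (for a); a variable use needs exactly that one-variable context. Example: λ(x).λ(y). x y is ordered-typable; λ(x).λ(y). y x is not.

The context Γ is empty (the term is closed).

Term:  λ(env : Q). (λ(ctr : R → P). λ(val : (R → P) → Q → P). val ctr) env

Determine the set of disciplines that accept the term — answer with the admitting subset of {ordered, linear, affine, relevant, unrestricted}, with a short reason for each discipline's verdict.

admitting disciplines: none
usage: env [bound] ×1; ctr [bound] ×1; val [bound] ×1
uses in reading order: val, ctr, env
typing: ill-typed: a function awaiting R → P gets Q
ordered: ✗, the type mismatch rejects it
linear: ✗, not simply typable
affine: ✗, fails simple typing
relevant: ✗, a type mismatch blocks all five
unrestricted: ✗, the type mismatch rejects it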